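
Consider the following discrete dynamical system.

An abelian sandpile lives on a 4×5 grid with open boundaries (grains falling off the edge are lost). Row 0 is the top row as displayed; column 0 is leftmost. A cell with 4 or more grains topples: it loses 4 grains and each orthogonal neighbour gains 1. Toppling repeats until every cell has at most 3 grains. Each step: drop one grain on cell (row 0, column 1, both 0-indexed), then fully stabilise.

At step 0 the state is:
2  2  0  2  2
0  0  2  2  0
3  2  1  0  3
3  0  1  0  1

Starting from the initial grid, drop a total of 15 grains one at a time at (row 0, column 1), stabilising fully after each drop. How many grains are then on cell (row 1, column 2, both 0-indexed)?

0

[0] 2  2  0  2  2
0  0  2  2  0
3  2  1  0  3
3  0  1  0  1
[1] 2  3  0  2  2
0  0  2  2  0
3  2  1  0  3
3  0  1  0  1
[2] 3  0  1  2  2
0  1  2  2  0
3  2  1  0  3
3  0  1  0  1
[3] 3  1  1  2  2
0  1  2  2  0
3  2  1  0  3
3  0  1  0  1
[4] 3  2  1  2  2
0  1  2  2  0
3  2  1  0  3
3  0  1  0  1
[5] 3  3  1  2  2
0  1  2  2  0
3  2  1  0  3
3  0  1  0  1
[6] 0  1  2  2  2
1  2  2  2  0
3  2  1  0  3
3  0  1  0  1
[7] 0  2  2  2  2
1  2  2  2  0
3  2  1  0  3
3  0  1  0  1
[8] 0  3  2  2  2
1  2  2  2  0
3  2  1  0  3
3  0  1  0  1
[9] 1  0  3  2  2
1  3  2  2  0
3  2  1  0  3
3  0  1  0  1
[10] 1  1  3  2  2
1  3  2  2  0
3  2  1  0  3
3  0  1  0  1
[11] 1  2  3  2  2
1  3  2  2  0
3  2  1  0  3
3  0  1  0  1
[12] 1  3  3  2  2
1  3  2  2  0
3  2  1  0  3
3  0  1  0  1
[13] 2  2  1  3  2
2  1  0  3  0
3  3  2  0  3
3  0  1  0  1
[14] 2  3  1  3  2
2  1  0  3  0
3  3  2  0  3
3  0  1  0  1
[15] 3  0  2  3  2
2  2  0  3  0
3  3  2  0  3
3  0  1  0  1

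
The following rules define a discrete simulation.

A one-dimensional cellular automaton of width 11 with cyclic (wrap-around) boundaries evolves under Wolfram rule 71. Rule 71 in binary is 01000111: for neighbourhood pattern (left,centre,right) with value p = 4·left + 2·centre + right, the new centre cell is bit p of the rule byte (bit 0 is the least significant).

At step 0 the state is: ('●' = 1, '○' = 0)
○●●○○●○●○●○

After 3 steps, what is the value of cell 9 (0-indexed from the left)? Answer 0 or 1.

step 0: ○●●○○●○●○●○
step 1: ●○●○●●○●○●○
step 2: ●○●○○●○●○●○
step 3: ●○●○●●○●○●○

1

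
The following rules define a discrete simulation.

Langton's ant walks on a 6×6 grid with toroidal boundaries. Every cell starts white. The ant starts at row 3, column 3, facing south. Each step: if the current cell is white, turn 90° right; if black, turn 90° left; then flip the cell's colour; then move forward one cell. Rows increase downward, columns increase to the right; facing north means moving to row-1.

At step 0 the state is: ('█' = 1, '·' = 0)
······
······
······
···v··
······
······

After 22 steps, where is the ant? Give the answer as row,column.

2,0

t=0: ······
······
······
···v··
······
······
t=1: ······
······
······
··<█··
······
······
t=2: ······
······
··^···
··██··
······
······
t=3: ······
······
··█>··
··██··
······
······
t=4: ······
······
··██··
··█v··
······
······
t=5: ······
······
··██··
··█·>·
······
······
t=6: ······
······
··██··
··█·█·
····v·
······
t=7: ······
······
··██··
··█·█·
···<█·
······
t=8: ······
······
··██··
··█^█·
···██·
······
t=9: ······
······
··██··
··██>·
···██·
······
t=10: ······
······
··██^·
··██··
···██·
······
t=11: ······
······
··███>
··██··
···██·
······
t=12: ······
······
··████
··██·v
···██·
······
t=13: ······
······
··████
··██<█
···██·
······
t=14: ······
······
··██^█
··████
···██·
······
t=15: ······
······
··█<·█
··████
···██·
······
t=16: ······
······
··█··█
··█v██
···██·
······
t=17: ······
······
··█··█
··█·>█
···██·
······
t=18: ······
······
··█·^█
··█··█
···██·
······
t=19: ······
······
··█·█>
··█··█
···██·
······
t=20: ······
·····^
··█·█·
··█··█
···██·
······
t=21: ······
>····█
··█·█·
··█··█
···██·
······
t=22: ······
█····█
v·█·█·
··█··█
···██·
······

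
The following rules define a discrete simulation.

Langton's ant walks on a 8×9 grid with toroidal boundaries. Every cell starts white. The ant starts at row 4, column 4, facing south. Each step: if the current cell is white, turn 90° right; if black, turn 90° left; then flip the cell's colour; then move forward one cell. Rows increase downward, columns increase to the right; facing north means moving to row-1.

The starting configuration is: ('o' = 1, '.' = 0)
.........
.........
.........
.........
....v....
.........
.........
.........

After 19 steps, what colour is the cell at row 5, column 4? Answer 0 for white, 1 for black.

1

gen 0: .........
.........
.........
.........
....v....
.........
.........
.........
gen 1: .........
.........
.........
.........
...<o....
.........
.........
.........
gen 2: .........
.........
.........
...^.....
...oo....
.........
.........
.........
gen 3: .........
.........
.........
...o>....
...oo....
.........
.........
.........
gen 4: .........
.........
.........
...oo....
...ov....
.........
.........
.........
gen 5: .........
.........
.........
...oo....
...o.>...
.........
.........
.........
gen 6: .........
.........
.........
...oo....
...o.o...
.....v...
.........
.........
gen 7: .........
.........
.........
...oo....
...o.o...
....<o...
.........
.........
gen 8: .........
.........
.........
...oo....
...o^o...
....oo...
.........
.........
gen 9: .........
.........
.........
...oo....
...oo>...
....oo...
.........
.........
gen 10: .........
.........
.........
...oo^...
...oo....
....oo...
.........
.........
gen 11: .........
.........
.........
...ooo>..
...oo....
....oo...
.........
.........
gen 12: .........
.........
.........
...oooo..
...oo.v..
....oo...
.........
.........
gen 13: .........
.........
.........
...oooo..
...oo<o..
....oo...
.........
.........
gen 14: .........
.........
.........
...oo^o..
...oooo..
....oo...
.........
.........
gen 15: .........
.........
.........
...o<.o..
...oooo..
....oo...
.........
.........
gen 16: .........
.........
.........
...o..o..
...ovoo..
....oo...
.........
.........
gen 17: .........
.........
.........
...o..o..
...o.>o..
....oo...
.........
.........
gen 18: .........
.........
.........
...o.^o..
...o..o..
....oo...
.........
.........
gen 19: .........
.........
.........
...o.o>..
...o..o..
....oo...
.........
.........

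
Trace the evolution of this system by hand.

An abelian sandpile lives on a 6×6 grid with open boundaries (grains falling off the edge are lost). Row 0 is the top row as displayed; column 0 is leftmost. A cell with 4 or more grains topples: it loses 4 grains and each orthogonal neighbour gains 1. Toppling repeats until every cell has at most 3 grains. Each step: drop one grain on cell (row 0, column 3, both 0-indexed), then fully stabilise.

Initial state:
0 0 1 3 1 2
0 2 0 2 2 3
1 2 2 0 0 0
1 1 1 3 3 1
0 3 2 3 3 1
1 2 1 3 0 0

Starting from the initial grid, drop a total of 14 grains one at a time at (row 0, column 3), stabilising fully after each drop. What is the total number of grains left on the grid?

53

k=0  0 0 1 3 1 2
0 2 0 2 2 3
1 2 2 0 0 0
1 1 1 3 3 1
0 3 2 3 3 1
1 2 1 3 0 0
k=1  0 0 2 0 2 2
0 2 0 3 2 3
1 2 2 0 0 0
1 1 1 3 3 1
0 3 2 3 3 1
1 2 1 3 0 0
k=2  0 0 2 1 2 2
0 2 0 3 2 3
1 2 2 0 0 0
1 1 1 3 3 1
0 3 2 3 3 1
1 2 1 3 0 0
k=3  0 0 2 2 2 2
0 2 0 3 2 3
1 2 2 0 0 0
1 1 1 3 3 1
0 3 2 3 3 1
1 2 1 3 0 0
k=4  0 0 2 3 2 2
0 2 0 3 2 3
1 2 2 0 0 0
1 1 1 3 3 1
0 3 2 3 3 1
1 2 1 3 0 0
k=5  0 0 3 1 3 2
0 2 1 0 3 3
1 2 2 1 0 0
1 1 1 3 3 1
0 3 2 3 3 1
1 2 1 3 0 0
k=6  0 0 3 2 3 2
0 2 1 0 3 3
1 2 2 1 0 0
1 1 1 3 3 1
0 3 2 3 3 1
1 2 1 3 0 0
k=7  0 0 3 3 3 2
0 2 1 0 3 3
1 2 2 1 0 0
1 1 1 3 3 1
0 3 2 3 3 1
1 2 1 3 0 0
k=8  0 1 0 2 2 0
0 2 2 2 1 1
1 2 2 1 1 1
1 1 1 3 3 1
0 3 2 3 3 1
1 2 1 3 0 0
k=9  0 1 0 3 2 0
0 2 2 2 1 1
1 2 2 1 1 1
1 1 1 3 3 1
0 3 2 3 3 1
1 2 1 3 0 0
k=10  0 1 1 0 3 0
0 2 2 3 1 1
1 2 2 1 1 1
1 1 1 3 3 1
0 3 2 3 3 1
1 2 1 3 0 0
k=11  0 1 1 1 3 0
0 2 2 3 1 1
1 2 2 1 1 1
1 1 1 3 3 1
0 3 2 3 3 1
1 2 1 3 0 0
k=12  0 1 1 2 3 0
0 2 2 3 1 1
1 2 2 1 1 1
1 1 1 3 3 1
0 3 2 3 3 1
1 2 1 3 0 0
k=13  0 1 1 3 3 0
0 2 2 3 1 1
1 2 2 1 1 1
1 1 1 3 3 1
0 3 2 3 3 1
1 2 1 3 0 0
k=14  0 1 2 2 0 1
0 2 3 0 3 1
1 2 2 2 1 1
1 1 1 3 3 1
0 3 2 3 3 1
1 2 1 3 0 0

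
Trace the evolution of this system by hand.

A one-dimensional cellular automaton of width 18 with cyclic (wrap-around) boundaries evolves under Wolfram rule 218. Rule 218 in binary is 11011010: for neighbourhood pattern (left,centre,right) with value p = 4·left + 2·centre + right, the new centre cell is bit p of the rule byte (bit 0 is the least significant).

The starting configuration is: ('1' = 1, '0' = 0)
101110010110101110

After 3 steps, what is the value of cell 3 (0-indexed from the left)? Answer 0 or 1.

t=0: 101110010110101110
t=1: 001111100110001110
t=2: 011111111111011111
t=3: 011111111111011111

1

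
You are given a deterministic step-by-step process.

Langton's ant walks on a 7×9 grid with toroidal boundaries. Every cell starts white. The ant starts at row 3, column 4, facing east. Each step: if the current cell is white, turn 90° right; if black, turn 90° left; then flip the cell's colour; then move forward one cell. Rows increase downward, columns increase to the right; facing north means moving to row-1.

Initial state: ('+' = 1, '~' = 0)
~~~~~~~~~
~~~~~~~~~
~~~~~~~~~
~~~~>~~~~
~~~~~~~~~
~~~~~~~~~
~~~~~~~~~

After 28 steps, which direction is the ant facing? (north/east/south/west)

k=0  ~~~~~~~~~
~~~~~~~~~
~~~~~~~~~
~~~~>~~~~
~~~~~~~~~
~~~~~~~~~
~~~~~~~~~
k=1  ~~~~~~~~~
~~~~~~~~~
~~~~~~~~~
~~~~+~~~~
~~~~v~~~~
~~~~~~~~~
~~~~~~~~~
k=2  ~~~~~~~~~
~~~~~~~~~
~~~~~~~~~
~~~~+~~~~
~~~<+~~~~
~~~~~~~~~
~~~~~~~~~
k=3  ~~~~~~~~~
~~~~~~~~~
~~~~~~~~~
~~~^+~~~~
~~~++~~~~
~~~~~~~~~
~~~~~~~~~
k=4  ~~~~~~~~~
~~~~~~~~~
~~~~~~~~~
~~~+>~~~~
~~~++~~~~
~~~~~~~~~
~~~~~~~~~
k=5  ~~~~~~~~~
~~~~~~~~~
~~~~^~~~~
~~~+~~~~~
~~~++~~~~
~~~~~~~~~
~~~~~~~~~
k=6  ~~~~~~~~~
~~~~~~~~~
~~~~+>~~~
~~~+~~~~~
~~~++~~~~
~~~~~~~~~
~~~~~~~~~
k=7  ~~~~~~~~~
~~~~~~~~~
~~~~++~~~
~~~+~v~~~
~~~++~~~~
~~~~~~~~~
~~~~~~~~~
k=8  ~~~~~~~~~
~~~~~~~~~
~~~~++~~~
~~~+<+~~~
~~~++~~~~
~~~~~~~~~
~~~~~~~~~
k=9  ~~~~~~~~~
~~~~~~~~~
~~~~^+~~~
~~~+++~~~
~~~++~~~~
~~~~~~~~~
~~~~~~~~~
k=10  ~~~~~~~~~
~~~~~~~~~
~~~<~+~~~
~~~+++~~~
~~~++~~~~
~~~~~~~~~
~~~~~~~~~
k=11  ~~~~~~~~~
~~~^~~~~~
~~~+~+~~~
~~~+++~~~
~~~++~~~~
~~~~~~~~~
~~~~~~~~~
k=12  ~~~~~~~~~
~~~+>~~~~
~~~+~+~~~
~~~+++~~~
~~~++~~~~
~~~~~~~~~
~~~~~~~~~
k=13  ~~~~~~~~~
~~~++~~~~
~~~+v+~~~
~~~+++~~~
~~~++~~~~
~~~~~~~~~
~~~~~~~~~
k=14  ~~~~~~~~~
~~~++~~~~
~~~<++~~~
~~~+++~~~
~~~++~~~~
~~~~~~~~~
~~~~~~~~~
k=15  ~~~~~~~~~
~~~++~~~~
~~~~++~~~
~~~v++~~~
~~~++~~~~
~~~~~~~~~
~~~~~~~~~
k=16  ~~~~~~~~~
~~~++~~~~
~~~~++~~~
~~~~>+~~~
~~~++~~~~
~~~~~~~~~
~~~~~~~~~
k=17  ~~~~~~~~~
~~~++~~~~
~~~~^+~~~
~~~~~+~~~
~~~++~~~~
~~~~~~~~~
~~~~~~~~~
k=18  ~~~~~~~~~
~~~++~~~~
~~~<~+~~~
~~~~~+~~~
~~~++~~~~
~~~~~~~~~
~~~~~~~~~
k=19  ~~~~~~~~~
~~~^+~~~~
~~~+~+~~~
~~~~~+~~~
~~~++~~~~
~~~~~~~~~
~~~~~~~~~
k=20  ~~~~~~~~~
~~<~+~~~~
~~~+~+~~~
~~~~~+~~~
~~~++~~~~
~~~~~~~~~
~~~~~~~~~
k=21  ~~^~~~~~~
~~+~+~~~~
~~~+~+~~~
~~~~~+~~~
~~~++~~~~
~~~~~~~~~
~~~~~~~~~
k=22  ~~+>~~~~~
~~+~+~~~~
~~~+~+~~~
~~~~~+~~~
~~~++~~~~
~~~~~~~~~
~~~~~~~~~
k=23  ~~++~~~~~
~~+v+~~~~
~~~+~+~~~
~~~~~+~~~
~~~++~~~~
~~~~~~~~~
~~~~~~~~~
k=24  ~~++~~~~~
~~<++~~~~
~~~+~+~~~
~~~~~+~~~
~~~++~~~~
~~~~~~~~~
~~~~~~~~~
k=25  ~~++~~~~~
~~~++~~~~
~~v+~+~~~
~~~~~+~~~
~~~++~~~~
~~~~~~~~~
~~~~~~~~~
k=26  ~~++~~~~~
~~~++~~~~
~<++~+~~~
~~~~~+~~~
~~~++~~~~
~~~~~~~~~
~~~~~~~~~
k=27  ~~++~~~~~
~^~++~~~~
~+++~+~~~
~~~~~+~~~
~~~++~~~~
~~~~~~~~~
~~~~~~~~~
k=28  ~~++~~~~~
~+>++~~~~
~+++~+~~~
~~~~~+~~~
~~~++~~~~
~~~~~~~~~
~~~~~~~~~

east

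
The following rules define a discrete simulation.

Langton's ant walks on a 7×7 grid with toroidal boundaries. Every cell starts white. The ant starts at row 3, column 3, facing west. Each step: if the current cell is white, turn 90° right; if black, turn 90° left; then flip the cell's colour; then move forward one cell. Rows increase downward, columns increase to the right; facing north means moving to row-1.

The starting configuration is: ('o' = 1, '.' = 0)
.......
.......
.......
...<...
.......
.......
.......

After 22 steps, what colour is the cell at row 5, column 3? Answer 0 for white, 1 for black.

1

step 0: .......
.......
.......
...<...
.......
.......
.......
step 1: .......
.......
...^...
...o...
.......
.......
.......
step 2: .......
.......
...o>..
...o...
.......
.......
.......
step 3: .......
.......
...oo..
...ov..
.......
.......
.......
step 4: .......
.......
...oo..
...<o..
.......
.......
.......
step 5: .......
.......
...oo..
....o..
...v...
.......
.......
step 6: .......
.......
...oo..
....o..
..<o...
.......
.......
step 7: .......
.......
...oo..
..^.o..
..oo...
.......
.......
step 8: .......
.......
...oo..
..o>o..
..oo...
.......
.......
step 9: .......
.......
...oo..
..ooo..
..ov...
.......
.......
step 10: .......
.......
...oo..
..ooo..
..o.>..
.......
.......
step 11: .......
.......
...oo..
..ooo..
..o.o..
....v..
.......
step 12: .......
.......
...oo..
..ooo..
..o.o..
...<o..
.......
step 13: .......
.......
...oo..
..ooo..
..o^o..
...oo..
.......
step 14: .......
.......
...oo..
..ooo..
..oo>..
...oo..
.......
step 15: .......
.......
...oo..
..oo^..
..oo...
...oo..
.......
step 16: .......
.......
...oo..
..o<...
..oo...
...oo..
.......
step 17: .......
.......
...oo..
..o....
..ov...
...oo..
.......
step 18: .......
.......
...oo..
..o....
..o.>..
...oo..
.......
step 19: .......
.......
...oo..
..o....
..o.o..
...ov..
.......
step 20: .......
.......
...oo..
..o....
..o.o..
...o.>.
.......
step 21: .......
.......
...oo..
..o....
..o.o..
...o.o.
.....v.
step 22: .......
.......
...oo..
..o....
..o.o..
...o.o.
....<o.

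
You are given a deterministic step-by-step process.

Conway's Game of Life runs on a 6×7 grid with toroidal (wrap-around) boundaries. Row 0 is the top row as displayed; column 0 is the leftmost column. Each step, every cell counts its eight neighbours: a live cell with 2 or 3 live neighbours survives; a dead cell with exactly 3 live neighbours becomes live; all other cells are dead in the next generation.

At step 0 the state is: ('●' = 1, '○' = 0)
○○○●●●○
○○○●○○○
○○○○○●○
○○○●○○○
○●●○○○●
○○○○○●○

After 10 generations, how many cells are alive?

2

k=0  ○○○●●●○
○○○●○○○
○○○○○●○
○○○●○○○
○●●○○○●
○○○○○●○
k=1  ○○○●○●○
○○○●○●○
○○○○●○○
○○●○○○○
○○●○○○○
○○●●○●●
k=2  ○○○●○●○
○○○●○●○
○○○●●○○
○○○●○○○
○●●○○○○
○○●●○●●
k=3  ○○○●○●○
○○●●○●○
○○●●○○○
○○○●●○○
○●○○●○○
○●○●○●●
k=4  ○○○●○●○
○○○○○○○
○○○○○○○
○○○○●○○
●○○○○○○
●○○●○●●
k=5  ○○○○○●○
○○○○○○○
○○○○○○○
○○○○○○○
●○○○●●○
●○○○○●○
k=6  ○○○○○○●
○○○○○○○
○○○○○○○
○○○○○○○
○○○○●●○
○○○○○●○
k=7  ○○○○○○○
○○○○○○○
○○○○○○○
○○○○○○○
○○○○●●○
○○○○●●●
k=8  ○○○○○●○
○○○○○○○
○○○○○○○
○○○○○○○
○○○○●○●
○○○○●○●
k=9  ○○○○○●○
○○○○○○○
○○○○○○○
○○○○○○○
○○○○○○○
○○○○●○●
k=10  ○○○○○●○
○○○○○○○
○○○○○○○
○○○○○○○
○○○○○○○
○○○○○●○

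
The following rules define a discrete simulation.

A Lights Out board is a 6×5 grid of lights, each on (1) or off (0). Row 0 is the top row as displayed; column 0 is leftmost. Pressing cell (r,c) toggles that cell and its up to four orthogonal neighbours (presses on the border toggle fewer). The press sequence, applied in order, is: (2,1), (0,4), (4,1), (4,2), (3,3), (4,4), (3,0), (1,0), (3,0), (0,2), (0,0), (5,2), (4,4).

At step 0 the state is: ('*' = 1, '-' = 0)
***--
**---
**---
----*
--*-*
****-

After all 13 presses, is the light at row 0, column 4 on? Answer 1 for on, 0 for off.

1

t=0: ***--
**---
**---
----*
--*-*
****-
t=1: ***--
*----
--*--
-*--*
--*-*
****-
t=2: *****
*---*
--*--
-*--*
--*-*
****-
t=3: *****
*---*
--*--
----*
**--*
*-**-
t=4: *****
*---*
--*--
--*-*
*-***
*--*-
t=5: *****
*---*
--**-
---*-
*-*-*
*--*-
t=6: *****
*---*
--**-
---**
*-**-
*--**
t=7: *****
*---*
*-**-
**-**
--**-
*--**
t=8: -****
-*--*
--**-
**-**
--**-
*--**
t=9: -****
-*--*
*-**-
---**
*-**-
*--**
t=10: ----*
-**-*
*-**-
---**
*-**-
*--**
t=11: **--*
***-*
*-**-
---**
*-**-
*--**
t=12: **--*
***-*
*-**-
---**
*--*-
***-*
t=13: **--*
***-*
*-**-
---*-
*---*
***--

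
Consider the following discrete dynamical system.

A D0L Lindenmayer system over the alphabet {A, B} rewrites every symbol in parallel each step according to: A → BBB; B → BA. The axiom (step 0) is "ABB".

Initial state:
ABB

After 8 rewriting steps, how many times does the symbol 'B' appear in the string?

k=0  ABB
k=1  BBBBABA
k=2  BABABABABBBBABBB
k=3  BABBBBABBBBABBBBABBBBABABABABBBBABABA
k=4  BABBBBABABABABBBBABABABABBBBABABABABBBBABABABABBBBABBBBABBBBABBBBABABABABBBBABBBBABBB
k=5  BABBBBABABABABBBBABBBBABBBBABBBBABABABABBBBABBBBABBBBABBBB…ABBBBABABABABBBBABBBBABBBBABBBBABABABABBBBABABABABBBBABABA  (len 196)
k=6  BABBBBABABABABBBBABBBBABBBBABBBBABABABABBBBABABABABBBBABAB…BBABBBBABBBBABABABABBBBABBBBABBBBABBBBABABABABBBBABBBBABBB  (len 451)
k=7  BABBBBABABABABBBBABBBBABBBBABBBBABABABABBBBABABABABBBBABAB…ABBBBABABABABBBBABBBBABBBBABBBBABABABABBBBABABABABBBBABABA  (len 1039)
k=8  BABBBBABABABABBBBABBBBABBBBABBBBABABABABBBBABABABABBBBABAB…BBABBBBABBBBABABABABBBBABBBBABBBBABBBBABABABABBBBABBBBABBB  (len 2392)

1667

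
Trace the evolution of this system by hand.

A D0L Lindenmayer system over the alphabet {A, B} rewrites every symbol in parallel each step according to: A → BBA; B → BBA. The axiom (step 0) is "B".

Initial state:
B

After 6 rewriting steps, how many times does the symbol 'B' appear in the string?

486

step 0: B
step 1: BBA
step 2: BBABBABBA
step 3: BBABBABBABBABBABBABBABBABBA
step 4: BBABBABBABBABBABBABBABBABBABBABBABBABBABBABBABBABBABBABBABBABBABBABBABBABBABBABBA
step 5: BBABBABBABBABBABBABBABBABBABBABBABBABBABBABBABBABBABBABBAB…ABBABBABBABBABBABBABBABBABBABBABBABBABBABBABBABBABBABBABBA  (len 243)
step 6: BBABBABBABBABBABBABBABBABBABBABBABBABBABBABBABBABBABBABBAB…ABBABBABBABBABBABBABBABBABBABBABBABBABBABBABBABBABBABBABBA  (len 729)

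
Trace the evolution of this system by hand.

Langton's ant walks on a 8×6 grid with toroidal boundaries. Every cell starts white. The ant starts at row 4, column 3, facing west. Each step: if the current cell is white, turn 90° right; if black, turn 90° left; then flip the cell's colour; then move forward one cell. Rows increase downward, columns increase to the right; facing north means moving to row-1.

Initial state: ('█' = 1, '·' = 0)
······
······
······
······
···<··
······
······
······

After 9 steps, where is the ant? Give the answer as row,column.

5,3

step 0: ······
······
······
······
···<··
······
······
······
step 1: ······
······
······
···^··
···█··
······
······
······
step 2: ······
······
······
···█>·
···█··
······
······
······
step 3: ······
······
······
···██·
···█v·
······
······
······
step 4: ······
······
······
···██·
···<█·
······
······
······
step 5: ······
······
······
···██·
····█·
···v··
······
······
step 6: ······
······
······
···██·
····█·
··<█··
······
······
step 7: ······
······
······
···██·
··^·█·
··██··
······
······
step 8: ······
······
······
···██·
··█>█·
··██··
······
······
step 9: ······
······
······
···██·
··███·
··█v··
······
······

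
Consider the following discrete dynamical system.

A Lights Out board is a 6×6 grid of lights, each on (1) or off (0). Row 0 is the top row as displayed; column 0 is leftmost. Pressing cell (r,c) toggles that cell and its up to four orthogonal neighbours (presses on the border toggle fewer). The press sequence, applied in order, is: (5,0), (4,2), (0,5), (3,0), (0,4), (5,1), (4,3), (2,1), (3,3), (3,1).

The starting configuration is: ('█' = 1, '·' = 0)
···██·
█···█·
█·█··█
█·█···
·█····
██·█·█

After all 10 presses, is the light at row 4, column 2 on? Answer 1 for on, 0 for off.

0

t=0: ···██·
█···█·
█·█··█
█·█···
·█····
██·█·█
t=1: ···██·
█···█·
█·█··█
█·█···
██····
···█·█
t=2: ···██·
█···█·
█·█··█
█·····
█·██··
··██·█
t=3: ···█·█
█···██
█·█··█
█·····
█·██··
··██·█
t=4: ···█·█
█···██
··█··█
·█····
··██··
··██·█
t=5: ····█·
█····█
··█··█
·█····
··██··
··██·█
t=6: ····█·
█····█
··█··█
·█····
·███··
██·█·█
t=7: ····█·
█····█
··█··█
·█·█··
·█··█·
██···█
t=8: ····█·
██···█
██···█
···█··
·█··█·
██···█
t=9: ····█·
██···█
██·█·█
··█·█·
·█·██·
██···█
t=10: ····█·
██···█
█··█·█
██··█·
···██·
██···█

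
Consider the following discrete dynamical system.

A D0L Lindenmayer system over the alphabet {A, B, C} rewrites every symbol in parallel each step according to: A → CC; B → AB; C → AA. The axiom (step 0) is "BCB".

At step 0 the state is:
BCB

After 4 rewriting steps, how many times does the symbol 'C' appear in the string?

0) BCB
1) ABAAAB
2) CCABCCCCCCAB
3) AAAACCABAAAAAAAAAAAACCAB
4) CCCCCCCCAAAACCABCCCCCCCCCCCCCCCCCCCCCCCCAAAACCAB

36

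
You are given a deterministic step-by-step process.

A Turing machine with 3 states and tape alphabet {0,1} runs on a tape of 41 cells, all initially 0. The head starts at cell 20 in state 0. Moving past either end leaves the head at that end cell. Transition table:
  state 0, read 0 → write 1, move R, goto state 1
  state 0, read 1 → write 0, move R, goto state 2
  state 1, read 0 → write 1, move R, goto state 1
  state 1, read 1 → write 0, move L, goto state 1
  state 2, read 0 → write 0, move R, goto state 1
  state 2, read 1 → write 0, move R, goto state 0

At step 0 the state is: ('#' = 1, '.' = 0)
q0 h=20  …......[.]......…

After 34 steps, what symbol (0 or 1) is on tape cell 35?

[0] q0 h=20  …......[.]......…
[1] q1 h=21  ….....#[.]......…
[2] q1 h=22  …....##[.]......…
[3] q1 h=23  …...###[.]......…
[4] q1 h=24  …..####[.]......…
[5] q1 h=25  ….#####[.]......…
[6] q1 h=26  …######[.]......…
[7] q1 h=27  …######[.]......…
[8] q1 h=28  …######[.]......…
[9] q1 h=29  …######[.]......…
[10] q1 h=30  …######[.]......…
[11] q1 h=31  …######[.]......…
[12] q1 h=32  …######[.]......…
[13] q1 h=33  …######[.]......…
[14] q1 h=34  …######[.]......|
[15] q1 h=35  …######[.].....|
[16] q1 h=36  …######[.]....|
[17] q1 h=37  …######[.]...|
[18] q1 h=38  …######[.]..|
[19] q1 h=39  …######[.].|
[20] q1 h=40  …######[.]|
[21] q1 h=40  …######[#]|
[22] q1 h=39  …######[#].|
[23] q1 h=38  …######[#]..|
[24] q1 h=37  …######[#]...|
[25] q1 h=36  …######[#]....|
[26] q1 h=35  …######[#].....|
[27] q1 h=34  …######[#]......|
[28] q1 h=33  …######[#]......…
[29] q1 h=32  …######[#]......…
[30] q1 h=31  …######[#]......…
[31] q1 h=30  …######[#]......…
[32] q1 h=29  …######[#]......…
[33] q1 h=28  …######[#]......…
[34] q1 h=27  …######[#]......…

0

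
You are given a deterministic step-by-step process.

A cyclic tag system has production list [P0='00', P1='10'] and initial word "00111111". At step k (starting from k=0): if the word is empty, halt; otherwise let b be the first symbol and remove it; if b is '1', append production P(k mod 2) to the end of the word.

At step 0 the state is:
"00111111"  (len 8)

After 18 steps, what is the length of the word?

6

k=0  "00111111"  (len 8)
k=1  "0111111"  (len 7)
k=2  "111111"  (len 6)
k=3  "1111100"  (len 7)
k=4  "11110010"  (len 8)
k=5  "111001000"  (len 9)
k=6  "1100100010"  (len 10)
k=7  "10010001000"  (len 11)
k=8  "001000100010"  (len 12)
k=9  "01000100010"  (len 11)
k=10  "1000100010"  (len 10)
k=11  "00010001000"  (len 11)
k=12  "0010001000"  (len 10)
k=13  "010001000"  (len 9)
k=14  "10001000"  (len 8)
k=15  "000100000"  (len 9)
k=16  "00100000"  (len 8)
k=17  "0100000"  (len 7)
k=18  "100000"  (len 6)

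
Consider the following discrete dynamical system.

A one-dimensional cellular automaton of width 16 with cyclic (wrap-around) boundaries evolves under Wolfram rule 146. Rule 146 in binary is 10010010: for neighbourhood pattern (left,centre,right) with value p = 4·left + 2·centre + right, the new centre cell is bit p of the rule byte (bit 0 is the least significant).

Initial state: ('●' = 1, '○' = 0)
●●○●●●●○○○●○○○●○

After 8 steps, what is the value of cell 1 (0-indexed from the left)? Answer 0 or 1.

1

[0] ●●○●●●●○○○●○○○●○
[1] ○○○○●●○●○●○●○●○○
[2] ○○○●○○○○○○○○○○●○
[3] ○○●○●○○○○○○○○●○●
[4] ●●○○○●○○○○○○●○○○
[5] ○○●○●○●○○○○●○●○●
[6] ●●○○○○○●○○●○○○○○
[7] ○○●○○○●○●●○●○○○●
[8] ●●○●○●○○○○○○●○●○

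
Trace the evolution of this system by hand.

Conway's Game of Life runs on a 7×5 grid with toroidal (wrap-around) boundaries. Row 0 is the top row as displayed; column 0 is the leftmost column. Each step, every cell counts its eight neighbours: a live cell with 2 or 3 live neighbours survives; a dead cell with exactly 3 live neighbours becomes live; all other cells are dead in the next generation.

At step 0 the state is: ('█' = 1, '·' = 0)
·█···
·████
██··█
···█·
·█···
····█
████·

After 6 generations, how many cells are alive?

3

k=0  ·█···
·████
██··█
···█·
·█···
····█
████·
k=1  ·····
···██
·█···
·██·█
·····
···██
█████
k=2  ·█···
·····
·█··█
███··
█·█·█
·█···
███··
k=3  ███··
█····
·██··
··█··
··███
···██
█·█··
k=4  █·█·█
█····
·██··
·····
··█·█
██···
█·█··
k=5  █··██
█·███
·█···
·███·
██···
█·███
··██·
k=6  █····
··█··
·····
·····
·····
█····
·····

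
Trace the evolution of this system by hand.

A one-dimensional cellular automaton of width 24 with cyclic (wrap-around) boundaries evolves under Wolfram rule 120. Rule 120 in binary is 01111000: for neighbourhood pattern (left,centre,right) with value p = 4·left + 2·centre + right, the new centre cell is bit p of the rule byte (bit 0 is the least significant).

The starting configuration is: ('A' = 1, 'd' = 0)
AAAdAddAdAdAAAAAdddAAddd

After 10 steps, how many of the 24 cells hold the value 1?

[0] AAAdAddAdAdAAAAAdddAAddd
[1] AdAAdAddAdAAdddAAddAAAdd
[2] dAAAAdAddAAAAddAAAdAdAAd
[3] dAddAAdAdAddAAdAdAAdAAAA
[4] AdAdAAAdAdAdAAAdAAAAAddA
[5] AAdAAdAAdAdAAdAAAdddAAdA
[6] dAAAAAAAAdAAAAAdAAddAAAA
[7] AAddddddAAAdddAAAAAdAddA
[8] dAAdddddAdAAddAdddAAdAdA
[9] AAAAdddddAAAAddAddAAAdAd
[10] AddAAddddAddAAddAdAdAAdA

11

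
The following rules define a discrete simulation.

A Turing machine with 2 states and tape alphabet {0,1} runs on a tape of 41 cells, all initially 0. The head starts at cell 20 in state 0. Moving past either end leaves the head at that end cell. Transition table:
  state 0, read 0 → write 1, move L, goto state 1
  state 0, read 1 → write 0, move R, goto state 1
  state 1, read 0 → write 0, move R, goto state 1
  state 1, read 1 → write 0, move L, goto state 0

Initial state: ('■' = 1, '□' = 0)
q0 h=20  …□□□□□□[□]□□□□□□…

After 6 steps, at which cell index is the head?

18

gen 0: q0 h=20  …□□□□□□[□]□□□□□□…
gen 1: q1 h=19  …□□□□□□[□]■□□□□□…
gen 2: q1 h=20  …□□□□□□[■]□□□□□□…
gen 3: q0 h=19  …□□□□□□[□]□□□□□□…
gen 4: q1 h=18  …□□□□□□[□]■□□□□□…
gen 5: q1 h=19  …□□□□□□[■]□□□□□□…
gen 6: q0 h=18  …□□□□□□[□]□□□□□□…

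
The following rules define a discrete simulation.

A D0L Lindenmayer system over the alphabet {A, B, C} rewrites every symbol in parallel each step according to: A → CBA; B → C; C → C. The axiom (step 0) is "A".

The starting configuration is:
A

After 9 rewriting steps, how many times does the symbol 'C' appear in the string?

[0] A
[1] CBA
[2] CCCBA
[3] CCCCCBA
[4] CCCCCCCBA
[5] CCCCCCCCCBA
[6] CCCCCCCCCCCBA
[7] CCCCCCCCCCCCCBA
[8] CCCCCCCCCCCCCCCBA
[9] CCCCCCCCCCCCCCCCCBA

17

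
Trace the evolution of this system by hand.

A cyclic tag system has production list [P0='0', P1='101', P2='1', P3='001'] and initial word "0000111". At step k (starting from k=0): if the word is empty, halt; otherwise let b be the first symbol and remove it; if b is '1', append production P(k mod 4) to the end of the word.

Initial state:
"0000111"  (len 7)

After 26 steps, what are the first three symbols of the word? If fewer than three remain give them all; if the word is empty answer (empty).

110

t=0: "0000111"  (len 7)
t=1: "000111"  (len 6)
t=2: "00111"  (len 5)
t=3: "0111"  (len 4)
t=4: "111"  (len 3)
t=5: "110"  (len 3)
t=6: "10101"  (len 5)
t=7: "01011"  (len 5)
t=8: "1011"  (len 4)
t=9: "0110"  (len 4)
t=10: "110"  (len 3)
t=11: "101"  (len 3)
t=12: "01001"  (len 5)
t=13: "1001"  (len 4)
t=14: "001101"  (len 6)
t=15: "01101"  (len 5)
t=16: "1101"  (len 4)
t=17: "1010"  (len 4)
t=18: "010101"  (len 6)
t=19: "10101"  (len 5)
t=20: "0101001"  (len 7)
t=21: "101001"  (len 6)
t=22: "01001101"  (len 8)
t=23: "1001101"  (len 7)
t=24: "001101001"  (len 9)
t=25: "01101001"  (len 8)
t=26: "1101001"  (len 7)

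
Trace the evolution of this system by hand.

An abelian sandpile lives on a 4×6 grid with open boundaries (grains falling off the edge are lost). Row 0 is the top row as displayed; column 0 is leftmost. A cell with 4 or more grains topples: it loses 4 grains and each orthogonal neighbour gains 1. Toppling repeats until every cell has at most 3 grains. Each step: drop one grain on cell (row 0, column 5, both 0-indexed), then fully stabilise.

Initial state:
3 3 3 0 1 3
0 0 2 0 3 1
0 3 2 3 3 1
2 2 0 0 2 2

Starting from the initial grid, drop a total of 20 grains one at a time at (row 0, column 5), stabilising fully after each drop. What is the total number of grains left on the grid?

[0] 3 3 3 0 1 3
0 0 2 0 3 1
0 3 2 3 3 1
2 2 0 0 2 2
[1] 3 3 3 0 2 0
0 0 2 0 3 2
0 3 2 3 3 1
2 2 0 0 2 2
[2] 3 3 3 0 2 1
0 0 2 0 3 2
0 3 2 3 3 1
2 2 0 0 2 2
[3] 3 3 3 0 2 2
0 0 2 0 3 2
0 3 2 3 3 1
2 2 0 0 2 2
[4] 3 3 3 0 2 3
0 0 2 0 3 2
0 3 2 3 3 1
2 2 0 0 2 2
[5] 3 3 3 0 3 0
0 0 2 0 3 3
0 3 2 3 3 1
2 2 0 0 2 2
[6] 3 3 3 0 3 1
0 0 2 0 3 3
0 3 2 3 3 1
2 2 0 0 2 2
[7] 3 3 3 0 3 2
0 0 2 0 3 3
0 3 2 3 3 1
2 2 0 0 2 2
[8] 3 3 3 0 3 3
0 0 2 0 3 3
0 3 2 3 3 1
2 2 0 0 2 2
[9] 3 3 3 1 1 2
0 0 2 2 2 1
0 3 3 0 1 3
2 2 0 1 3 2
[10] 3 3 3 1 1 3
0 0 2 2 2 1
0 3 3 0 1 3
2 2 0 1 3 2
[11] 3 3 3 1 2 0
0 0 2 2 2 2
0 3 3 0 1 3
2 2 0 1 3 2
[12] 3 3 3 1 2 1
0 0 2 2 2 2
0 3 3 0 1 3
2 2 0 1 3 2
[13] 3 3 3 1 2 2
0 0 2 2 2 2
0 3 3 0 1 3
2 2 0 1 3 2
[14] 3 3 3 1 2 3
0 0 2 2 2 2
0 3 3 0 1 3
2 2 0 1 3 2
[15] 3 3 3 1 3 0
0 0 2 2 2 3
0 3 3 0 1 3
2 2 0 1 3 2
[16] 3 3 3 1 3 1
0 0 2 2 2 3
0 3 3 0 1 3
2 2 0 1 3 2
[17] 3 3 3 1 3 2
0 0 2 2 2 3
0 3 3 0 1 3
2 2 0 1 3 2
[18] 3 3 3 1 3 3
0 0 2 2 2 3
0 3 3 0 1 3
2 2 0 1 3 2
[19] 3 3 3 2 1 2
0 0 2 3 0 2
0 3 3 0 3 0
2 2 0 1 3 3
[20] 3 3 3 2 1 3
0 0 2 3 0 2
0 3 3 0 3 0
2 2 0 1 3 3

42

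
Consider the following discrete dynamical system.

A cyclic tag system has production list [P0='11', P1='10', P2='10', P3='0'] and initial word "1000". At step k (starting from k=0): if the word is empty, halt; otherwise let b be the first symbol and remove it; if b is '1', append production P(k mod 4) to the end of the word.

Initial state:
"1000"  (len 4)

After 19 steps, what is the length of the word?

[0] "1000"  (len 4)
[1] "00011"  (len 5)
[2] "0011"  (len 4)
[3] "011"  (len 3)
[4] "11"  (len 2)
[5] "111"  (len 3)
[6] "1110"  (len 4)
[7] "11010"  (len 5)
[8] "10100"  (len 5)
[9] "010011"  (len 6)
[10] "10011"  (len 5)
[11] "001110"  (len 6)
[12] "01110"  (len 5)
[13] "1110"  (len 4)
[14] "11010"  (len 5)
[15] "101010"  (len 6)
[16] "010100"  (len 6)
[17] "10100"  (len 5)
[18] "010010"  (len 6)
[19] "10010"  (len 5)

5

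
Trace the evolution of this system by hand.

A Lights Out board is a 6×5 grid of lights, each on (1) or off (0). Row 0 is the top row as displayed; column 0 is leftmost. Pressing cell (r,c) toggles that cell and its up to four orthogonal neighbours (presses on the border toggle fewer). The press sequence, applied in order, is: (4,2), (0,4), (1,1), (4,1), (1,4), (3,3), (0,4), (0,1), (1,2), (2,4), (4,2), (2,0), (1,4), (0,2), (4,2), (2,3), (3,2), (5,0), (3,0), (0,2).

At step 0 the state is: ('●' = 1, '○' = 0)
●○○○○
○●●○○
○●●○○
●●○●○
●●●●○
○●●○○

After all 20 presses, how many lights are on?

step 0: ●○○○○
○●●○○
○●●○○
●●○●○
●●●●○
○●●○○
step 1: ●○○○○
○●●○○
○●●○○
●●●●○
●○○○○
○●○○○
step 2: ●○○●●
○●●○●
○●●○○
●●●●○
●○○○○
○●○○○
step 3: ●●○●●
●○○○●
○○●○○
●●●●○
●○○○○
○●○○○
step 4: ●●○●●
●○○○●
○○●○○
●○●●○
○●●○○
○○○○○
step 5: ●●○●○
●○○●○
○○●○●
●○●●○
○●●○○
○○○○○
step 6: ●●○●○
●○○●○
○○●●●
●○○○●
○●●●○
○○○○○
step 7: ●●○○●
●○○●●
○○●●●
●○○○●
○●●●○
○○○○○
step 8: ○○●○●
●●○●●
○○●●●
●○○○●
○●●●○
○○○○○
step 9: ○○○○●
●○●○●
○○○●●
●○○○●
○●●●○
○○○○○
step 10: ○○○○●
●○●○○
○○○○○
●○○○○
○●●●○
○○○○○
step 11: ○○○○●
●○●○○
○○○○○
●○●○○
○○○○○
○○●○○
step 12: ○○○○●
○○●○○
●●○○○
○○●○○
○○○○○
○○●○○
step 13: ○○○○○
○○●●●
●●○○●
○○●○○
○○○○○
○○●○○
step 14: ○●●●○
○○○●●
●●○○●
○○●○○
○○○○○
○○●○○
step 15: ○●●●○
○○○●●
●●○○●
○○○○○
○●●●○
○○○○○
step 16: ○●●●○
○○○○●
●●●●○
○○○●○
○●●●○
○○○○○
step 17: ○●●●○
○○○○●
●●○●○
○●●○○
○●○●○
○○○○○
step 18: ○●●●○
○○○○●
●●○●○
○●●○○
●●○●○
●●○○○
step 19: ○●●●○
○○○○●
○●○●○
●○●○○
○●○●○
●●○○○
step 20: ○○○○○
○○●○●
○●○●○
●○●○○
○●○●○
●●○○○

10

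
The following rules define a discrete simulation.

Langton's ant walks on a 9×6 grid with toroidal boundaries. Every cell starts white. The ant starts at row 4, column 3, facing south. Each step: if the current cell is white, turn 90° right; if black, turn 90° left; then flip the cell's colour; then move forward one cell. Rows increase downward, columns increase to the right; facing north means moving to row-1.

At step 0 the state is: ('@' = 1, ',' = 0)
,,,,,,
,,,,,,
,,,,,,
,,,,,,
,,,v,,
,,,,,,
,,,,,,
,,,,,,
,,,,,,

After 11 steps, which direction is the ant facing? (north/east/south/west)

[0] ,,,,,,
,,,,,,
,,,,,,
,,,,,,
,,,v,,
,,,,,,
,,,,,,
,,,,,,
,,,,,,
[1] ,,,,,,
,,,,,,
,,,,,,
,,,,,,
,,<@,,
,,,,,,
,,,,,,
,,,,,,
,,,,,,
[2] ,,,,,,
,,,,,,
,,,,,,
,,^,,,
,,@@,,
,,,,,,
,,,,,,
,,,,,,
,,,,,,
[3] ,,,,,,
,,,,,,
,,,,,,
,,@>,,
,,@@,,
,,,,,,
,,,,,,
,,,,,,
,,,,,,
[4] ,,,,,,
,,,,,,
,,,,,,
,,@@,,
,,@v,,
,,,,,,
,,,,,,
,,,,,,
,,,,,,
[5] ,,,,,,
,,,,,,
,,,,,,
,,@@,,
,,@,>,
,,,,,,
,,,,,,
,,,,,,
,,,,,,
[6] ,,,,,,
,,,,,,
,,,,,,
,,@@,,
,,@,@,
,,,,v,
,,,,,,
,,,,,,
,,,,,,
[7] ,,,,,,
,,,,,,
,,,,,,
,,@@,,
,,@,@,
,,,<@,
,,,,,,
,,,,,,
,,,,,,
[8] ,,,,,,
,,,,,,
,,,,,,
,,@@,,
,,@^@,
,,,@@,
,,,,,,
,,,,,,
,,,,,,
[9] ,,,,,,
,,,,,,
,,,,,,
,,@@,,
,,@@>,
,,,@@,
,,,,,,
,,,,,,
,,,,,,
[10] ,,,,,,
,,,,,,
,,,,,,
,,@@^,
,,@@,,
,,,@@,
,,,,,,
,,,,,,
,,,,,,
[11] ,,,,,,
,,,,,,
,,,,,,
,,@@@>
,,@@,,
,,,@@,
,,,,,,
,,,,,,
,,,,,,

east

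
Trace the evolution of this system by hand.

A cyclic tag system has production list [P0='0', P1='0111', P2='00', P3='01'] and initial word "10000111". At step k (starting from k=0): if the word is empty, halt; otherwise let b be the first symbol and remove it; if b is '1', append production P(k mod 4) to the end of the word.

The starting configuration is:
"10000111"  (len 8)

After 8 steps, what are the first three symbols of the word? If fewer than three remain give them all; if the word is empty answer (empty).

001

[0] "10000111"  (len 8)
[1] "00001110"  (len 8)
[2] "0001110"  (len 7)
[3] "001110"  (len 6)
[4] "01110"  (len 5)
[5] "1110"  (len 4)
[6] "1100111"  (len 7)
[7] "10011100"  (len 8)
[8] "001110001"  (len 9)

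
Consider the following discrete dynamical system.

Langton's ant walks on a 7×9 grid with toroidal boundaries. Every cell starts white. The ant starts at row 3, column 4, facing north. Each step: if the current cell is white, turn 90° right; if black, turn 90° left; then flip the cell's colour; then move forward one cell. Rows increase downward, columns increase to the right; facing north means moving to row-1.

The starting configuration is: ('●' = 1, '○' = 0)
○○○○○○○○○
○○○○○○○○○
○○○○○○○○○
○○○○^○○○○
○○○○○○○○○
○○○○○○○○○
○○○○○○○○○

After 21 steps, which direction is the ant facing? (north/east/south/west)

west

step 0: ○○○○○○○○○
○○○○○○○○○
○○○○○○○○○
○○○○^○○○○
○○○○○○○○○
○○○○○○○○○
○○○○○○○○○
step 1: ○○○○○○○○○
○○○○○○○○○
○○○○○○○○○
○○○○●>○○○
○○○○○○○○○
○○○○○○○○○
○○○○○○○○○
step 2: ○○○○○○○○○
○○○○○○○○○
○○○○○○○○○
○○○○●●○○○
○○○○○v○○○
○○○○○○○○○
○○○○○○○○○
step 3: ○○○○○○○○○
○○○○○○○○○
○○○○○○○○○
○○○○●●○○○
○○○○<●○○○
○○○○○○○○○
○○○○○○○○○
step 4: ○○○○○○○○○
○○○○○○○○○
○○○○○○○○○
○○○○^●○○○
○○○○●●○○○
○○○○○○○○○
○○○○○○○○○
step 5: ○○○○○○○○○
○○○○○○○○○
○○○○○○○○○
○○○<○●○○○
○○○○●●○○○
○○○○○○○○○
○○○○○○○○○
step 6: ○○○○○○○○○
○○○○○○○○○
○○○^○○○○○
○○○●○●○○○
○○○○●●○○○
○○○○○○○○○
○○○○○○○○○
step 7: ○○○○○○○○○
○○○○○○○○○
○○○●>○○○○
○○○●○●○○○
○○○○●●○○○
○○○○○○○○○
○○○○○○○○○
step 8: ○○○○○○○○○
○○○○○○○○○
○○○●●○○○○
○○○●v●○○○
○○○○●●○○○
○○○○○○○○○
○○○○○○○○○
step 9: ○○○○○○○○○
○○○○○○○○○
○○○●●○○○○
○○○<●●○○○
○○○○●●○○○
○○○○○○○○○
○○○○○○○○○
step 10: ○○○○○○○○○
○○○○○○○○○
○○○●●○○○○
○○○○●●○○○
○○○v●●○○○
○○○○○○○○○
○○○○○○○○○
step 11: ○○○○○○○○○
○○○○○○○○○
○○○●●○○○○
○○○○●●○○○
○○<●●●○○○
○○○○○○○○○
○○○○○○○○○
step 12: ○○○○○○○○○
○○○○○○○○○
○○○●●○○○○
○○^○●●○○○
○○●●●●○○○
○○○○○○○○○
○○○○○○○○○
step 13: ○○○○○○○○○
○○○○○○○○○
○○○●●○○○○
○○●>●●○○○
○○●●●●○○○
○○○○○○○○○
○○○○○○○○○
step 14: ○○○○○○○○○
○○○○○○○○○
○○○●●○○○○
○○●●●●○○○
○○●v●●○○○
○○○○○○○○○
○○○○○○○○○
step 15: ○○○○○○○○○
○○○○○○○○○
○○○●●○○○○
○○●●●●○○○
○○●○>●○○○
○○○○○○○○○
○○○○○○○○○
step 16: ○○○○○○○○○
○○○○○○○○○
○○○●●○○○○
○○●●^●○○○
○○●○○●○○○
○○○○○○○○○
○○○○○○○○○
step 17: ○○○○○○○○○
○○○○○○○○○
○○○●●○○○○
○○●<○●○○○
○○●○○●○○○
○○○○○○○○○
○○○○○○○○○
step 18: ○○○○○○○○○
○○○○○○○○○
○○○●●○○○○
○○●○○●○○○
○○●v○●○○○
○○○○○○○○○
○○○○○○○○○
step 19: ○○○○○○○○○
○○○○○○○○○
○○○●●○○○○
○○●○○●○○○
○○<●○●○○○
○○○○○○○○○
○○○○○○○○○
step 20: ○○○○○○○○○
○○○○○○○○○
○○○●●○○○○
○○●○○●○○○
○○○●○●○○○
○○v○○○○○○
○○○○○○○○○
step 21: ○○○○○○○○○
○○○○○○○○○
○○○●●○○○○
○○●○○●○○○
○○○●○●○○○
○<●○○○○○○
○○○○○○○○○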